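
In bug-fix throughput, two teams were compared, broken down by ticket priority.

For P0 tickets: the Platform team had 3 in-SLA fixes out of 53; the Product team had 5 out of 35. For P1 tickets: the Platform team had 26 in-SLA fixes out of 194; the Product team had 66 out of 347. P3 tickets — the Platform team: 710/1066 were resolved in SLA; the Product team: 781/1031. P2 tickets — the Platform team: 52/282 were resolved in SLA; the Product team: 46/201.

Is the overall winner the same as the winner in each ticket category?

P0: the Platform team 3/53 = 5.7%, the Product team 5/35 = 14.3% → the Product team
P1: the Platform team 26/194 = 13.4%, the Product team 66/347 = 19.0% → the Product team
P3: the Platform team 710/1066 = 66.6%, the Product team 781/1031 = 75.8% → the Product team
P2: the Platform team 52/282 = 18.4%, the Product team 46/201 = 22.9% → the Product team
Overall: the Platform team 791/1595 = 49.6%, the Product team 898/1614 = 55.6% → the Product team
The Product team wins overall and in every ticket group — no reversal.

Yes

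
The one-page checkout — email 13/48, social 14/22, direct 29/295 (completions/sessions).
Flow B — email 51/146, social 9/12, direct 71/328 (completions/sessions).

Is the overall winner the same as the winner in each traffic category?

Email: the one-page checkout 13/48 = 27.1%, Flow B 51/146 = 34.9% → Flow B
Social: the one-page checkout 14/22 = 63.6%, Flow B 9/12 = 75.0% → Flow B
Direct: the one-page checkout 29/295 = 9.8%, Flow B 71/328 = 21.6% → Flow B
Overall: the one-page checkout 56/365 = 15.3%, Flow B 131/486 = 27.0% → Flow B
Flow B wins overall and in every traffic group — no reversal.

Yes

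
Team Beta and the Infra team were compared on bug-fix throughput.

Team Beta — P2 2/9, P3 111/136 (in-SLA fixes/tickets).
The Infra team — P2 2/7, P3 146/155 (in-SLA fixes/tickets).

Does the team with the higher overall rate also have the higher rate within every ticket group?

Yes

P2: Team Beta 2/9 = 22.2%, the Infra team 2/7 = 28.6% → the Infra team
P3: Team Beta 111/136 = 81.6%, the Infra team 146/155 = 94.2% → the Infra team
Overall: Team Beta 113/145 = 77.9%, the Infra team 148/162 = 91.4% → the Infra team
The Infra team wins overall and in every ticket group — no reversal.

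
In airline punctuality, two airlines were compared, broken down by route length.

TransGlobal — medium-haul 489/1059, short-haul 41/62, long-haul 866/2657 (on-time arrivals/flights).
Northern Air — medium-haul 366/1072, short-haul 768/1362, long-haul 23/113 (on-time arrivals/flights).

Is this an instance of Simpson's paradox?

Medium-haul: TransGlobal 489/1059 = 46.2%, Northern Air 366/1072 = 34.1% → TransGlobal
Short-haul: TransGlobal 41/62 = 66.1%, Northern Air 768/1362 = 56.4% → TransGlobal
Long-haul: TransGlobal 866/2657 = 32.6%, Northern Air 23/113 = 20.4% → TransGlobal
Overall: TransGlobal 1396/3778 = 37.0%, Northern Air 1157/2547 = 45.4% → Northern Air
TransGlobal wins each route group but Northern Air wins overall — the comparison reverses. TransGlobal's flights skew toward long-haul, which has a lower base rate.

Yes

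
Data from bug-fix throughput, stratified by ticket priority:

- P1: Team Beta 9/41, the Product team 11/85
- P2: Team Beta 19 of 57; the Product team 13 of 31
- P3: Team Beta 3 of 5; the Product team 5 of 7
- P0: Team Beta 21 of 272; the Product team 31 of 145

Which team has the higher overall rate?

the Product team

P1: Team Beta 9/41 = 22.0%, the Product team 11/85 = 12.9% → Team Beta
P2: Team Beta 19/57 = 33.3%, the Product team 13/31 = 41.9% → the Product team
P3: Team Beta 3/5 = 60.0%, the Product team 5/7 = 71.4% → the Product team
P0: Team Beta 21/272 = 7.7%, the Product team 31/145 = 21.4% → the Product team
Overall: Team Beta 52/375 = 13.9%, the Product team 60/268 = 22.4% → the Product team
(Neither sweeps every ticket group, but the Product team has the higher pooled rate.)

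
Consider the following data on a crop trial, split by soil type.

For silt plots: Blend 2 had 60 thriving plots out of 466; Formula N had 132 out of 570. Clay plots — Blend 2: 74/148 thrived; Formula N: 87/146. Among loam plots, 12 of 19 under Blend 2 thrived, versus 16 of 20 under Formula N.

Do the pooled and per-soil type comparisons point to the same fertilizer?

Silt: Blend 2 60/466 = 12.9%, Formula N 132/570 = 23.2% → Formula N
Clay: Blend 2 74/148 = 50.0%, Formula N 87/146 = 59.6% → Formula N
Loam: Blend 2 12/19 = 63.2%, Formula N 16/20 = 80.0% → Formula N
Overall: Blend 2 146/633 = 23.1%, Formula N 235/736 = 31.9% → Formula N
Formula N wins overall and in every soil group — no reversal.

Yes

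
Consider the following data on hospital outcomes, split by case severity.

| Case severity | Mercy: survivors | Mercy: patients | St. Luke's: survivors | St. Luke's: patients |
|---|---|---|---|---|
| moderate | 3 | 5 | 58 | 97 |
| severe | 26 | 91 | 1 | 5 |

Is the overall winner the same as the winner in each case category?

Moderate: Mercy 3/5 = 60.0%, St. Luke's 58/97 = 59.8% → Mercy
Severe: Mercy 26/91 = 28.6%, St. Luke's 1/5 = 20.0% → Mercy
Overall: Mercy 29/96 = 30.2%, St. Luke's 59/102 = 57.8% → St. Luke's
Mercy wins each case group but St. Luke's wins overall — the comparison reverses. Mercy's patients skew toward severe, which has a lower base rate.

No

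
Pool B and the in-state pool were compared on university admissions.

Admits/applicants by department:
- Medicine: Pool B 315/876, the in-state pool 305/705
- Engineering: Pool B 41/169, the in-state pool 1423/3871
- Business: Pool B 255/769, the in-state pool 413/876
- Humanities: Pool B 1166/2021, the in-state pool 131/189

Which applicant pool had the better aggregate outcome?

Pool B

Medicine: Pool B 315/876 = 36.0%, the in-state pool 305/705 = 43.3% → the in-state pool
Engineering: Pool B 41/169 = 24.3%, the in-state pool 1423/3871 = 36.8% → the in-state pool
Business: Pool B 255/769 = 33.2%, the in-state pool 413/876 = 47.1% → the in-state pool
Humanities: Pool B 1166/2021 = 57.7%, the in-state pool 131/189 = 69.3% → the in-state pool
Overall: Pool B 1777/3835 = 46.3%, the in-state pool 2272/5641 = 40.3% → Pool B
(The in-state pool wins every department group but Pool B wins overall — the in-state pool's applicants skew toward the low-rate Engineering group.)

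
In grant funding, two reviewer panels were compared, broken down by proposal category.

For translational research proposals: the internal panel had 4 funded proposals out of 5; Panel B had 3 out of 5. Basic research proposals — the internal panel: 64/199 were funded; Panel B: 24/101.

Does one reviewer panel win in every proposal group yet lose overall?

Translational research: the internal panel 4/5 = 80.0%, Panel B 3/5 = 60.0% → the internal panel
Basic research: the internal panel 64/199 = 32.2%, Panel B 24/101 = 23.8% → the internal panel
Overall: the internal panel 68/204 = 33.3%, Panel B 27/106 = 25.5% → the internal panel
The internal panel wins overall and in every proposal group — no reversal.

No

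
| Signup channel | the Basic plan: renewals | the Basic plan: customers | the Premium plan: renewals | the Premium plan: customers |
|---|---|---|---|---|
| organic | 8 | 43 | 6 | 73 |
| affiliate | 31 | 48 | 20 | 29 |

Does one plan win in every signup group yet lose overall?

Organic: the Basic plan 8/43 = 18.6%, the Premium plan 6/73 = 8.2% → the Basic plan
Affiliate: the Basic plan 31/48 = 64.6%, the Premium plan 20/29 = 69.0% → the Premium plan
Overall: the Basic plan 39/91 = 42.9%, the Premium plan 26/102 = 25.5% → the Basic plan
Neither sweeps: the Basic plan wins 1 of 2 groups, the Premium plan wins 1. The Basic plan wins overall but not every group — no Simpson reversal.

No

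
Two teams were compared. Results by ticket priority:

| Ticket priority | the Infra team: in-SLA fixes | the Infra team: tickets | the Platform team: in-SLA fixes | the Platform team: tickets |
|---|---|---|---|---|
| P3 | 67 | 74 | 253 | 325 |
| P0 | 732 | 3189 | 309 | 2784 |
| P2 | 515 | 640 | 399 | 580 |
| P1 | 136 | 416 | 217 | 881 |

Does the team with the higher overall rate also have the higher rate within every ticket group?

P3: the Infra team 67/74 = 90.5%, the Platform team 253/325 = 77.8% → the Infra team
P0: the Infra team 732/3189 = 23.0%, the Platform team 309/2784 = 11.1% → the Infra team
P2: the Infra team 515/640 = 80.5%, the Platform team 399/580 = 68.8% → the Infra team
P1: the Infra team 136/416 = 32.7%, the Platform team 217/881 = 24.6% → the Infra team
Overall: the Infra team 1450/4319 = 33.6%, the Platform team 1178/4570 = 25.8% → the Infra team
The Infra team wins overall and in every ticket group — no reversal.

Yes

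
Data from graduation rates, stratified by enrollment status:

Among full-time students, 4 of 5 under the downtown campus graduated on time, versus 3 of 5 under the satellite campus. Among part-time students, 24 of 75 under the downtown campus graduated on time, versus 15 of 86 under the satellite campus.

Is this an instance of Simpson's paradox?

Full-time: the downtown campus 4/5 = 80.0%, the satellite campus 3/5 = 60.0% → the downtown campus
Part-time: the downtown campus 24/75 = 32.0%, the satellite campus 15/86 = 17.4% → the downtown campus
Overall: the downtown campus 28/80 = 35.0%, the satellite campus 18/91 = 19.8% → the downtown campus
The downtown campus wins overall and in every enrollment group — no reversal.

No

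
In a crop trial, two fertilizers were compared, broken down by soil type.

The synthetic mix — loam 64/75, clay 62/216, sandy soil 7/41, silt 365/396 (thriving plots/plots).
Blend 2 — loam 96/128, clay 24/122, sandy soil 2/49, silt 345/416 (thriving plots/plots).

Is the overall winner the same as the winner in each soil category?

Yes

Loam: the synthetic mix 64/75 = 85.3%, Blend 2 96/128 = 75.0% → the synthetic mix
Clay: the synthetic mix 62/216 = 28.7%, Blend 2 24/122 = 19.7% → the synthetic mix
Sandy soil: the synthetic mix 7/41 = 17.1%, Blend 2 2/49 = 4.1% → the synthetic mix
Silt: the synthetic mix 365/396 = 92.2%, Blend 2 345/416 = 82.9% → the synthetic mix
Overall: the synthetic mix 498/728 = 68.4%, Blend 2 467/715 = 65.3% → the synthetic mix
The synthetic mix wins overall and in every soil group — no reversal.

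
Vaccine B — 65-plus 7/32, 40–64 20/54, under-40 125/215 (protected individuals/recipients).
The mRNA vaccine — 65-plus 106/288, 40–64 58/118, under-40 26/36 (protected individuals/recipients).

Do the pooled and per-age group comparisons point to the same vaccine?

65-plus: Vaccine B 7/32 = 21.9%, the mRNA vaccine 106/288 = 36.8% → the mRNA vaccine
40–64: Vaccine B 20/54 = 37.0%, the mRNA vaccine 58/118 = 49.2% → the mRNA vaccine
Under-40: Vaccine B 125/215 = 58.1%, the mRNA vaccine 26/36 = 72.2% → the mRNA vaccine
Overall: Vaccine B 152/301 = 50.5%, the mRNA vaccine 190/442 = 43.0% → Vaccine B
The mRNA vaccine wins each age group but Vaccine B wins overall — the comparison reverses. The mRNA vaccine's recipients skew toward 65-plus, which has a lower base rate.

No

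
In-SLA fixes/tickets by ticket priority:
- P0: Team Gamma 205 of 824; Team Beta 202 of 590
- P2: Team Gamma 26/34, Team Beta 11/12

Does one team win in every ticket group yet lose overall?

P0: Team Gamma 205/824 = 24.9%, Team Beta 202/590 = 34.2% → Team Beta
P2: Team Gamma 26/34 = 76.5%, Team Beta 11/12 = 91.7% → Team Beta
Overall: Team Gamma 231/858 = 26.9%, Team Beta 213/602 = 35.4% → Team Beta
Team Beta wins overall and in every ticket group — no reversal.

No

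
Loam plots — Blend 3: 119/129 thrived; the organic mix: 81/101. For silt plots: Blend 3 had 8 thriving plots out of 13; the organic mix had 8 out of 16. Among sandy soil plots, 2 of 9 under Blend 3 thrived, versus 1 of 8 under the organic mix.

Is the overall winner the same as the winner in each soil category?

Yes

Loam: Blend 3 119/129 = 92.2%, the organic mix 81/101 = 80.2% → Blend 3
Silt: Blend 3 8/13 = 61.5%, the organic mix 8/16 = 50.0% → Blend 3
Sandy soil: Blend 3 2/9 = 22.2%, the organic mix 1/8 = 12.5% → Blend 3
Overall: Blend 3 129/151 = 85.4%, the organic mix 90/125 = 72.0% → Blend 3
Blend 3 wins overall and in every soil group — no reversal.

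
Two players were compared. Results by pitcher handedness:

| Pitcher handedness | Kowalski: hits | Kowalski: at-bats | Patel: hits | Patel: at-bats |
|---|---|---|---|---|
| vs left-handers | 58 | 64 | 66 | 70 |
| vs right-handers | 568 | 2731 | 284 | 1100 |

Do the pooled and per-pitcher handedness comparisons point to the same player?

Vs left-handers: Kowalski 58/64 = 90.6%, Patel 66/70 = 94.3% → Patel
Vs right-handers: Kowalski 568/2731 = 20.8%, Patel 284/1100 = 25.8% → Patel
Overall: Kowalski 626/2795 = 22.4%, Patel 350/1170 = 29.9% → Patel
Patel wins overall and in every pitcher group — no reversal.

Yes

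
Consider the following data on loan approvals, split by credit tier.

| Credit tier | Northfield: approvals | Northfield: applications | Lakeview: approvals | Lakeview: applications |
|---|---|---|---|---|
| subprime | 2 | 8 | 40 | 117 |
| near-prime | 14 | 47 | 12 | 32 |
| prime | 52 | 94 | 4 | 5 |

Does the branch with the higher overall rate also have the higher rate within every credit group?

Subprime: Northfield 2/8 = 25.0%, Lakeview 40/117 = 34.2% → Lakeview
Near-prime: Northfield 14/47 = 29.8%, Lakeview 12/32 = 37.5% → Lakeview
Prime: Northfield 52/94 = 55.3%, Lakeview 4/5 = 80.0% → Lakeview
Overall: Northfield 68/149 = 45.6%, Lakeview 56/154 = 36.4% → Northfield
Lakeview wins each credit group but Northfield wins overall — the comparison reverses. Lakeview's applications skew toward subprime, which has a lower base rate.

No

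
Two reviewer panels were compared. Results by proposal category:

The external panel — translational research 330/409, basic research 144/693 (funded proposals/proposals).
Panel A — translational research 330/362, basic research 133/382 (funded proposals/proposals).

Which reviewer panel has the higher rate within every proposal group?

Panel A

Translational research: the external panel 330/409 = 80.7%, Panel A 330/362 = 91.2% → Panel A
Basic research: the external panel 144/693 = 20.8%, Panel A 133/382 = 34.8% → Panel A
Panel A has the higher rate in both groups.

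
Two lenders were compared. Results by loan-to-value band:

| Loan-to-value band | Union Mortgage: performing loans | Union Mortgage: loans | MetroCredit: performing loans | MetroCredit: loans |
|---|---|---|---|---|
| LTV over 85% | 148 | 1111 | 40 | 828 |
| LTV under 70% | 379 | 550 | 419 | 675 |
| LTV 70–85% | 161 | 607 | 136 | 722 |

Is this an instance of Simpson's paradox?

LTV over 85%: Union Mortgage 148/1111 = 13.3%, MetroCredit 40/828 = 4.8% → Union Mortgage
LTV under 70%: Union Mortgage 379/550 = 68.9%, MetroCredit 419/675 = 62.1% → Union Mortgage
LTV 70–85%: Union Mortgage 161/607 = 26.5%, MetroCredit 136/722 = 18.8% → Union Mortgage
Overall: Union Mortgage 688/2268 = 30.3%, MetroCredit 595/2225 = 26.7% → Union Mortgage
Union Mortgage wins overall and in every loan-to-value group — no reversal.

No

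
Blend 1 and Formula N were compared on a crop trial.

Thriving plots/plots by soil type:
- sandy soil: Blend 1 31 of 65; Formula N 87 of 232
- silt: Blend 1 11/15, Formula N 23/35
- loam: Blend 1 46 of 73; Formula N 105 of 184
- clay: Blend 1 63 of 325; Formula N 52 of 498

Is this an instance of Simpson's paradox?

No

Sandy soil: Blend 1 31/65 = 47.7%, Formula N 87/232 = 37.5% → Blend 1
Silt: Blend 1 11/15 = 73.3%, Formula N 23/35 = 65.7% → Blend 1
Loam: Blend 1 46/73 = 63.0%, Formula N 105/184 = 57.1% → Blend 1
Clay: Blend 1 63/325 = 19.4%, Formula N 52/498 = 10.4% → Blend 1
Overall: Blend 1 151/478 = 31.6%, Formula N 267/949 = 28.1% → Blend 1
Blend 1 wins overall and in every soil group — no reversal.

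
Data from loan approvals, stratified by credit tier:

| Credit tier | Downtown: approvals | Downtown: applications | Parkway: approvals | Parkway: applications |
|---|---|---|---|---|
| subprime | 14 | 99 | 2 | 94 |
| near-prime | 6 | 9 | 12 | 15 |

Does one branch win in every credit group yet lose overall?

Subprime: Downtown 14/99 = 14.1%, Parkway 2/94 = 2.1% → Downtown
Near-prime: Downtown 6/9 = 66.7%, Parkway 12/15 = 80.0% → Parkway
Overall: Downtown 20/108 = 18.5%, Parkway 14/109 = 12.8% → Downtown
Neither sweeps: Downtown wins 1 of 2 groups, Parkway wins 1. Downtown wins overall but not every group — no Simpson reversal.

No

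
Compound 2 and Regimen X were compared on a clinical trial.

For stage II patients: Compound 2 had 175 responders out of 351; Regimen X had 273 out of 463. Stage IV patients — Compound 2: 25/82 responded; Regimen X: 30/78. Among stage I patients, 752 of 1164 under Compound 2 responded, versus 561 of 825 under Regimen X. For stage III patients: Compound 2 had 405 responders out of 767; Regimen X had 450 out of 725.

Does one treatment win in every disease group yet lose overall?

No

Stage II: Compound 2 175/351 = 49.9%, Regimen X 273/463 = 59.0% → Regimen X
Stage IV: Compound 2 25/82 = 30.5%, Regimen X 30/78 = 38.5% → Regimen X
Stage I: Compound 2 752/1164 = 64.6%, Regimen X 561/825 = 68.0% → Regimen X
Stage III: Compound 2 405/767 = 52.8%, Regimen X 450/725 = 62.1% → Regimen X
Overall: Compound 2 1357/2364 = 57.4%, Regimen X 1314/2091 = 62.8% → Regimen X
Regimen X wins overall and in every disease group — no reversal.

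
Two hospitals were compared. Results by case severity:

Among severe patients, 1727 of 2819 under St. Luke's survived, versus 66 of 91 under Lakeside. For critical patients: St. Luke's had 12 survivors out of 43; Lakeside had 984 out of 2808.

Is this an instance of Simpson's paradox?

Yes

Severe: St. Luke's 1727/2819 = 61.3%, Lakeside 66/91 = 72.5% → Lakeside
Critical: St. Luke's 12/43 = 27.9%, Lakeside 984/2808 = 35.0% → Lakeside
Overall: St. Luke's 1739/2862 = 60.8%, Lakeside 1050/2899 = 36.2% → St. Luke's
Lakeside wins each case group but St. Luke's wins overall — the comparison reverses. Lakeside's patients skew toward critical, which has a lower base rate.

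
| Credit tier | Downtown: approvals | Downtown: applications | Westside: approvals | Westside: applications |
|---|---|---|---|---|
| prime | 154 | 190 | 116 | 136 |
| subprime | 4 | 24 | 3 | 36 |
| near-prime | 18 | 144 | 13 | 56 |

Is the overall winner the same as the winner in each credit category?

Prime: Downtown 154/190 = 81.1%, Westside 116/136 = 85.3% → Westside
Subprime: Downtown 4/24 = 16.7%, Westside 3/36 = 8.3% → Downtown
Near-prime: Downtown 18/144 = 12.5%, Westside 13/56 = 23.2% → Westside
Overall: Downtown 176/358 = 49.2%, Westside 132/228 = 57.9% → Westside
Neither sweeps: Downtown wins 1 of 3 groups, Westside wins 2. Westside wins overall but not every group — no Simpson reversal.

No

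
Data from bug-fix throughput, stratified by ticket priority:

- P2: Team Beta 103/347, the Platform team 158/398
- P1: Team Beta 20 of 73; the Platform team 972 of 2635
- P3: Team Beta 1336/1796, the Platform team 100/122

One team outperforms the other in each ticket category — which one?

P2: Team Beta 103/347 = 29.7%, the Platform team 158/398 = 39.7% → the Platform team
P1: Team Beta 20/73 = 27.4%, the Platform team 972/2635 = 36.9% → the Platform team
P3: Team Beta 1336/1796 = 74.4%, the Platform team 100/122 = 82.0% → the Platform team
The Platform team has the higher rate in all 3 groups.

the Platform team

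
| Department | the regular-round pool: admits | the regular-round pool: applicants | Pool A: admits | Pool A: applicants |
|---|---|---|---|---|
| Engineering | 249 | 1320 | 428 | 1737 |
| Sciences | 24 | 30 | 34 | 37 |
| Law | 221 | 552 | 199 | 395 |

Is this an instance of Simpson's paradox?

Engineering: the regular-round pool 249/1320 = 18.9%, Pool A 428/1737 = 24.6% → Pool A
Sciences: the regular-round pool 24/30 = 80.0%, Pool A 34/37 = 91.9% → Pool A
Law: the regular-round pool 221/552 = 40.0%, Pool A 199/395 = 50.4% → Pool A
Overall: the regular-round pool 494/1902 = 26.0%, Pool A 661/2169 = 30.5% → Pool A
Pool A wins overall and in every department group — no reversal.

No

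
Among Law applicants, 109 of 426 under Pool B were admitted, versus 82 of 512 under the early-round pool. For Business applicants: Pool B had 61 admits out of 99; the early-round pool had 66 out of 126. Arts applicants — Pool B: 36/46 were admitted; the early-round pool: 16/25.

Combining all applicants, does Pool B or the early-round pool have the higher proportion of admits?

Law: Pool B 109/426 = 25.6%, the early-round pool 82/512 = 16.0% → Pool B
Business: Pool B 61/99 = 61.6%, the early-round pool 66/126 = 52.4% → Pool B
Arts: Pool B 36/46 = 78.3%, the early-round pool 16/25 = 64.0% → Pool B
Overall: Pool B 206/571 = 36.1%, the early-round pool 164/663 = 24.7% → Pool B

Pool B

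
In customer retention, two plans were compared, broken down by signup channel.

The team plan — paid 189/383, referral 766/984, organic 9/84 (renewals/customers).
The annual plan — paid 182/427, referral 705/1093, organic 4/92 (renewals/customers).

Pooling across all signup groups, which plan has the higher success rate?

Paid: the team plan 189/383 = 49.3%, the annual plan 182/427 = 42.6% → the team plan
Referral: the team plan 766/984 = 77.8%, the annual plan 705/1093 = 64.5% → the team plan
Organic: the team plan 9/84 = 10.7%, the annual plan 4/92 = 4.3% → the team plan
Overall: the team plan 964/1451 = 66.4%, the annual plan 891/1612 = 55.3% → the team plan

the team plan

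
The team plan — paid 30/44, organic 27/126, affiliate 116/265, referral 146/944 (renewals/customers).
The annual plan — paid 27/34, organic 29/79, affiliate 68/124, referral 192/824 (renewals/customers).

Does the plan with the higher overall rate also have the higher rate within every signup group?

Yes

Paid: the team plan 30/44 = 68.2%, the annual plan 27/34 = 79.4% → the annual plan
Organic: the team plan 27/126 = 21.4%, the annual plan 29/79 = 36.7% → the annual plan
Affiliate: the team plan 116/265 = 43.8%, the annual plan 68/124 = 54.8% → the annual plan
Referral: the team plan 146/944 = 15.5%, the annual plan 192/824 = 23.3% → the annual plan
Overall: the team plan 319/1379 = 23.1%, the annual plan 316/1061 = 29.8% → the annual plan
The annual plan wins overall and in every signup group — no reversal.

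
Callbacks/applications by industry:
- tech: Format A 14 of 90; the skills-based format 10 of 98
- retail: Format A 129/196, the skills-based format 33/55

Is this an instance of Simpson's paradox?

Tech: Format A 14/90 = 15.6%, the skills-based format 10/98 = 10.2% → Format A
Retail: Format A 129/196 = 65.8%, the skills-based format 33/55 = 60.0% → Format A
Overall: Format A 143/286 = 50.0%, the skills-based format 43/153 = 28.1% → Format A
Format A wins overall and in every industry group — no reversal.

No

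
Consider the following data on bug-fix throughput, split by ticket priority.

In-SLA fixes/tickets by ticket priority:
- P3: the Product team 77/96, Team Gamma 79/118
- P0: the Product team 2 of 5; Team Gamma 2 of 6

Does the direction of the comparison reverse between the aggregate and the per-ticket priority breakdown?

No

P3: the Product team 77/96 = 80.2%, Team Gamma 79/118 = 66.9% → the Product team
P0: the Product team 2/5 = 40.0%, Team Gamma 2/6 = 33.3% → the Product team
Overall: the Product team 79/101 = 78.2%, Team Gamma 81/124 = 65.3% → the Product team
The Product team wins overall and in every ticket group — no reversal.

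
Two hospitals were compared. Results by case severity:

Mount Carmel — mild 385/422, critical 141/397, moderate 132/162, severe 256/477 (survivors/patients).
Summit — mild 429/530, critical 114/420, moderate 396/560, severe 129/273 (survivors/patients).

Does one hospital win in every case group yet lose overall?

No

Mild: Mount Carmel 385/422 = 91.2%, Summit 429/530 = 80.9% → Mount Carmel
Critical: Mount Carmel 141/397 = 35.5%, Summit 114/420 = 27.1% → Mount Carmel
Moderate: Mount Carmel 132/162 = 81.5%, Summit 396/560 = 70.7% → Mount Carmel
Severe: Mount Carmel 256/477 = 53.7%, Summit 129/273 = 47.3% → Mount Carmel
Overall: Mount Carmel 914/1458 = 62.7%, Summit 1068/1783 = 59.9% → Mount Carmel
Mount Carmel wins overall and in every case group — no reversal.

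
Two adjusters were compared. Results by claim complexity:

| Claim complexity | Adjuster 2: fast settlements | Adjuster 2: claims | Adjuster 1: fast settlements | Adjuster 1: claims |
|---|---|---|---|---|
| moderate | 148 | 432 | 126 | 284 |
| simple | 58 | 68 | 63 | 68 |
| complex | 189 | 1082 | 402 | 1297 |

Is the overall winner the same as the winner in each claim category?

Moderate: Adjuster 2 148/432 = 34.3%, Adjuster 1 126/284 = 44.4% → Adjuster 1
Simple: Adjuster 2 58/68 = 85.3%, Adjuster 1 63/68 = 92.6% → Adjuster 1
Complex: Adjuster 2 189/1082 = 17.5%, Adjuster 1 402/1297 = 31.0% → Adjuster 1
Overall: Adjuster 2 395/1582 = 25.0%, Adjuster 1 591/1649 = 35.8% → Adjuster 1
Adjuster 1 wins overall and in every claim group — no reversal.

Yes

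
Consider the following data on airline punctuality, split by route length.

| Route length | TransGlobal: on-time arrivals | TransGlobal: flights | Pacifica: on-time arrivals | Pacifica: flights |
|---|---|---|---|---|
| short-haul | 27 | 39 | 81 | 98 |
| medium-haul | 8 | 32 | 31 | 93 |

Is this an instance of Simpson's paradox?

No

Short-haul: TransGlobal 27/39 = 69.2%, Pacifica 81/98 = 82.7% → Pacifica
Medium-haul: TransGlobal 8/32 = 25.0%, Pacifica 31/93 = 33.3% → Pacifica
Overall: TransGlobal 35/71 = 49.3%, Pacifica 112/191 = 58.6% → Pacifica
Pacifica wins overall and in every route group — no reversal.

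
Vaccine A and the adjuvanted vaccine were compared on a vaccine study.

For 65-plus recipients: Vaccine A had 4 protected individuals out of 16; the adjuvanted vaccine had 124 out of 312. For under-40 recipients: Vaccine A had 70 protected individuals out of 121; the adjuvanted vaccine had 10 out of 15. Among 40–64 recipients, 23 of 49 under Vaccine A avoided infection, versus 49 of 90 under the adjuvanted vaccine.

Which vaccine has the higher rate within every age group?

65-plus: Vaccine A 4/16 = 25.0%, the adjuvanted vaccine 124/312 = 39.7% → the adjuvanted vaccine
Under-40: Vaccine A 70/121 = 57.9%, the adjuvanted vaccine 10/15 = 66.7% → the adjuvanted vaccine
40–64: Vaccine A 23/49 = 46.9%, the adjuvanted vaccine 49/90 = 54.4% → the adjuvanted vaccine
The adjuvanted vaccine has the higher rate in all 3 groups.

the adjuvanted vaccine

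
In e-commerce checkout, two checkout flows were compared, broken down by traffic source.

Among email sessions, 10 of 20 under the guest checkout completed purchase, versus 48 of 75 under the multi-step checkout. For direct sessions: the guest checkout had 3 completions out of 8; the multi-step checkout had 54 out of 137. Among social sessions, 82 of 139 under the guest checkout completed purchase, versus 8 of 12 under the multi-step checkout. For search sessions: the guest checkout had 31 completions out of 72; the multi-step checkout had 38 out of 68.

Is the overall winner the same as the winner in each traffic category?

Email: the guest checkout 10/20 = 50.0%, the multi-step checkout 48/75 = 64.0% → the multi-step checkout
Direct: the guest checkout 3/8 = 37.5%, the multi-step checkout 54/137 = 39.4% → the multi-step checkout
Social: the guest checkout 82/139 = 59.0%, the multi-step checkout 8/12 = 66.7% → the multi-step checkout
Search: the guest checkout 31/72 = 43.1%, the multi-step checkout 38/68 = 55.9% → the multi-step checkout
Overall: the guest checkout 126/239 = 52.7%, the multi-step checkout 148/292 = 50.7% → the guest checkout
The multi-step checkout wins each traffic group but the guest checkout wins overall — the comparison reverses. The multi-step checkout's sessions skew toward direct, which has a lower base rate.

No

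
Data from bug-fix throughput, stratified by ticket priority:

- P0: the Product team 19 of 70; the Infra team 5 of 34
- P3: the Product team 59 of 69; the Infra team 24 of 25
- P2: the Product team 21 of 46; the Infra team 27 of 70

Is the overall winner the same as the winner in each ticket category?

No

P0: the Product team 19/70 = 27.1%, the Infra team 5/34 = 14.7% → the Product team
P3: the Product team 59/69 = 85.5%, the Infra team 24/25 = 96.0% → the Infra team
P2: the Product team 21/46 = 45.7%, the Infra team 27/70 = 38.6% → the Product team
Overall: the Product team 99/185 = 53.5%, the Infra team 56/129 = 43.4% → the Product team
Neither sweeps: the Product team wins 2 of 3 groups, the Infra team wins 1. The Product team wins overall but not every group — no Simpson reversal.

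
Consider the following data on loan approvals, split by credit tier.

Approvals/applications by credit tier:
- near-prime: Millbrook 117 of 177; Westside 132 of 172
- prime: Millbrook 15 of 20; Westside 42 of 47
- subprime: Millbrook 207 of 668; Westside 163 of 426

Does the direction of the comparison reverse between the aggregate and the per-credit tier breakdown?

Near-prime: Millbrook 117/177 = 66.1%, Westside 132/172 = 76.7% → Westside
Prime: Millbrook 15/20 = 75.0%, Westside 42/47 = 89.4% → Westside
Subprime: Millbrook 207/668 = 31.0%, Westside 163/426 = 38.3% → Westside
Overall: Millbrook 339/865 = 39.2%, Westside 337/645 = 52.2% → Westside
Westside wins overall and in every credit group — no reversal.

No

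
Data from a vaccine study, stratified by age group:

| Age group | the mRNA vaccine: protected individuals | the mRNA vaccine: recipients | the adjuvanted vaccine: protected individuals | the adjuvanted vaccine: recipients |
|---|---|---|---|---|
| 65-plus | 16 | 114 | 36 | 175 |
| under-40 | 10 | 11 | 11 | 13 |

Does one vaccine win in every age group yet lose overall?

No

65-plus: the mRNA vaccine 16/114 = 14.0%, the adjuvanted vaccine 36/175 = 20.6% → the adjuvanted vaccine
Under-40: the mRNA vaccine 10/11 = 90.9%, the adjuvanted vaccine 11/13 = 84.6% → the mRNA vaccine
Overall: the mRNA vaccine 26/125 = 20.8%, the adjuvanted vaccine 47/188 = 25.0% → the adjuvanted vaccine
Neither sweeps: the mRNA vaccine wins 1 of 2 groups, the adjuvanted vaccine wins 1. The adjuvanted vaccine wins overall but not every group — no Simpson reversal.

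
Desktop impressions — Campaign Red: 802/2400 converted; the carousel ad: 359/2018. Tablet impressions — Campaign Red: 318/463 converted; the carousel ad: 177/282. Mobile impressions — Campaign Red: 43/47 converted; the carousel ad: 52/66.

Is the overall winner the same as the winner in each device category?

Yes

Desktop: Campaign Red 802/2400 = 33.4%, the carousel ad 359/2018 = 17.8% → Campaign Red
Tablet: Campaign Red 318/463 = 68.7%, the carousel ad 177/282 = 62.8% → Campaign Red
Mobile: Campaign Red 43/47 = 91.5%, the carousel ad 52/66 = 78.8% → Campaign Red
Overall: Campaign Red 1163/2910 = 40.0%, the carousel ad 588/2366 = 24.9% → Campaign Red
Campaign Red wins overall and in every device group — no reversal.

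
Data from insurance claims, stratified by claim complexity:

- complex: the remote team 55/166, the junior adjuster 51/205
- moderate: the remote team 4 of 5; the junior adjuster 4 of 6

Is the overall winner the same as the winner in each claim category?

Yes

Complex: the remote team 55/166 = 33.1%, the junior adjuster 51/205 = 24.9% → the remote team
Moderate: the remote team 4/5 = 80.0%, the junior adjuster 4/6 = 66.7% → the remote team
Overall: the remote team 59/171 = 34.5%, the junior adjuster 55/211 = 26.1% → the remote team
The remote team wins overall and in every claim group — no reversal.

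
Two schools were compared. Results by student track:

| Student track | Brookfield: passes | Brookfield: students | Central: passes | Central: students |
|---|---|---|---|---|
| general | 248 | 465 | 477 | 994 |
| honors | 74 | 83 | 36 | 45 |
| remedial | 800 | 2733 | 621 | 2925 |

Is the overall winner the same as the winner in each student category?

Yes

General: Brookfield 248/465 = 53.3%, Central 477/994 = 48.0% → Brookfield
Honors: Brookfield 74/83 = 89.2%, Central 36/45 = 80.0% → Brookfield
Remedial: Brookfield 800/2733 = 29.3%, Central 621/2925 = 21.2% → Brookfield
Overall: Brookfield 1122/3281 = 34.2%, Central 1134/3964 = 28.6% → Brookfield
Brookfield wins overall and in every student group — no reversal.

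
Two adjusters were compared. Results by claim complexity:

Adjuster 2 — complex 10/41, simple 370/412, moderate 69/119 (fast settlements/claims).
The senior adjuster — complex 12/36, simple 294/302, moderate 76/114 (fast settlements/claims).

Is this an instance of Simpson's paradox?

No

Complex: Adjuster 2 10/41 = 24.4%, the senior adjuster 12/36 = 33.3% → the senior adjuster
Simple: Adjuster 2 370/412 = 89.8%, the senior adjuster 294/302 = 97.4% → the senior adjuster
Moderate: Adjuster 2 69/119 = 58.0%, the senior adjuster 76/114 = 66.7% → the senior adjuster
Overall: Adjuster 2 449/572 = 78.5%, the senior adjuster 382/452 = 84.5% → the senior adjuster
The senior adjuster wins overall and in every claim group — no reversal.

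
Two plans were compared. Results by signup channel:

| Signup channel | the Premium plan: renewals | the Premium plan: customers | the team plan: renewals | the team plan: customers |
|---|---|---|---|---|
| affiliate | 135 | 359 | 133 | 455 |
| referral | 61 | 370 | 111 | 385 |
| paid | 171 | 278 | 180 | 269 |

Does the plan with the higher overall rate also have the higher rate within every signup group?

Affiliate: the Premium plan 135/359 = 37.6%, the team plan 133/455 = 29.2% → the Premium plan
Referral: the Premium plan 61/370 = 16.5%, the team plan 111/385 = 28.8% → the team plan
Paid: the Premium plan 171/278 = 61.5%, the team plan 180/269 = 66.9% → the team plan
Overall: the Premium plan 367/1007 = 36.4%, the team plan 424/1109 = 38.2% → the team plan
Neither sweeps: the Premium plan wins 1 of 3 groups, the team plan wins 2. The team plan wins overall but not every group — no Simpson reversal.

No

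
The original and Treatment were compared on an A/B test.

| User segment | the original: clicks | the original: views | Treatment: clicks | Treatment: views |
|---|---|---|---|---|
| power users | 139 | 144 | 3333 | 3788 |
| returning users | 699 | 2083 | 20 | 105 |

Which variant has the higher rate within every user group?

Power users: the original 139/144 = 96.5%, Treatment 3333/3788 = 88.0% → the original
Returning users: the original 699/2083 = 33.6%, Treatment 20/105 = 19.0% → the original
The original has the higher rate in both groups.

the original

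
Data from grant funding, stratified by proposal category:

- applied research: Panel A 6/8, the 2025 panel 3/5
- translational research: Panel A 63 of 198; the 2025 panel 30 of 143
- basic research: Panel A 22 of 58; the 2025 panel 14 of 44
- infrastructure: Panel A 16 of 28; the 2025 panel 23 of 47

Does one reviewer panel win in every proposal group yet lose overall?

Applied research: Panel A 6/8 = 75.0%, the 2025 panel 3/5 = 60.0% → Panel A
Translational research: Panel A 63/198 = 31.8%, the 2025 panel 30/143 = 21.0% → Panel A
Basic research: Panel A 22/58 = 37.9%, the 2025 panel 14/44 = 31.8% → Panel A
Infrastructure: Panel A 16/28 = 57.1%, the 2025 panel 23/47 = 48.9% → Panel A
Overall: Panel A 107/292 = 36.6%, the 2025 panel 70/239 = 29.3% → Panel A
Panel A wins overall and in every proposal group — no reversal.

No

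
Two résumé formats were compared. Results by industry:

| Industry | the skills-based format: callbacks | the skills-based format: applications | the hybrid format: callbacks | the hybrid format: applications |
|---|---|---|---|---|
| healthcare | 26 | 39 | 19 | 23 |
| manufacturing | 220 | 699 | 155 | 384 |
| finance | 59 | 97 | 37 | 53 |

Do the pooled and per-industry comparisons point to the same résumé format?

Healthcare: the skills-based format 26/39 = 66.7%, the hybrid format 19/23 = 82.6% → the hybrid format
Manufacturing: the skills-based format 220/699 = 31.5%, the hybrid format 155/384 = 40.4% → the hybrid format
Finance: the skills-based format 59/97 = 60.8%, the hybrid format 37/53 = 69.8% → the hybrid format
Overall: the skills-based format 305/835 = 36.5%, the hybrid format 211/460 = 45.9% → the hybrid format
The hybrid format wins overall and in every industry group — no reversal.

Yes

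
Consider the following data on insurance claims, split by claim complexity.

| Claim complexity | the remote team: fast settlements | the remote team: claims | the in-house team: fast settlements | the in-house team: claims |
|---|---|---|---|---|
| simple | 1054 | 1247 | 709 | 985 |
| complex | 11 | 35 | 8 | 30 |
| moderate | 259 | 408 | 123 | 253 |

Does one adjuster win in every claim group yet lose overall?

No

Simple: the remote team 1054/1247 = 84.5%, the in-house team 709/985 = 72.0% → the remote team
Complex: the remote team 11/35 = 31.4%, the in-house team 8/30 = 26.7% → the remote team
Moderate: the remote team 259/408 = 63.5%, the in-house team 123/253 = 48.6% → the remote team
Overall: the remote team 1324/1690 = 78.3%, the in-house team 840/1268 = 66.2% → the remote team
The remote team wins overall and in every claim group — no reversal.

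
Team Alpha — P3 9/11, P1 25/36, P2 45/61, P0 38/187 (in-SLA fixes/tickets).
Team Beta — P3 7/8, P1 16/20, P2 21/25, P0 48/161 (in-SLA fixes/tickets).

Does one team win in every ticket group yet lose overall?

P3: Team Alpha 9/11 = 81.8%, Team Beta 7/8 = 87.5% → Team Beta
P1: Team Alpha 25/36 = 69.4%, Team Beta 16/20 = 80.0% → Team Beta
P2: Team Alpha 45/61 = 73.8%, Team Beta 21/25 = 84.0% → Team Beta
P0: Team Alpha 38/187 = 20.3%, Team Beta 48/161 = 29.8% → Team Beta
Overall: Team Alpha 117/295 = 39.7%, Team Beta 92/214 = 43.0% → Team Beta
Team Beta wins overall and in every ticket group — no reversal.

No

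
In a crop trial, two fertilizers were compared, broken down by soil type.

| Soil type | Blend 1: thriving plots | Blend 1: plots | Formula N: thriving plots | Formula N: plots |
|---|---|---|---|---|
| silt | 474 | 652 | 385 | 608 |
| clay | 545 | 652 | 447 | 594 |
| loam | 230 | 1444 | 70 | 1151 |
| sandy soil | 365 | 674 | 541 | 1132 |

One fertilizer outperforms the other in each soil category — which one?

Blend 1

Silt: Blend 1 474/652 = 72.7%, Formula N 385/608 = 63.3% → Blend 1
Clay: Blend 1 545/652 = 83.6%, Formula N 447/594 = 75.3% → Blend 1
Loam: Blend 1 230/1444 = 15.9%, Formula N 70/1151 = 6.1% → Blend 1
Sandy soil: Blend 1 365/674 = 54.2%, Formula N 541/1132 = 47.8% → Blend 1
Blend 1 has the higher rate in all 4 groups.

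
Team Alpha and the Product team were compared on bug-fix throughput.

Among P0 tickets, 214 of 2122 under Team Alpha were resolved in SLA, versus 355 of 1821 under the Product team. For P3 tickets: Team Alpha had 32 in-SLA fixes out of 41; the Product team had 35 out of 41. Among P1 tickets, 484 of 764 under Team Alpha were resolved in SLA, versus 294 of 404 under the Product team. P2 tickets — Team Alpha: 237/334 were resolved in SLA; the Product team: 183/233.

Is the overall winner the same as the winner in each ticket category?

P0: Team Alpha 214/2122 = 10.1%, the Product team 355/1821 = 19.5% → the Product team
P3: Team Alpha 32/41 = 78.0%, the Product team 35/41 = 85.4% → the Product team
P1: Team Alpha 484/764 = 63.4%, the Product team 294/404 = 72.8% → the Product team
P2: Team Alpha 237/334 = 71.0%, the Product team 183/233 = 78.5% → the Product team
Overall: Team Alpha 967/3261 = 29.7%, the Product team 867/2499 = 34.7% → the Product team
The Product team wins overall and in every ticket group — no reversal.

Yes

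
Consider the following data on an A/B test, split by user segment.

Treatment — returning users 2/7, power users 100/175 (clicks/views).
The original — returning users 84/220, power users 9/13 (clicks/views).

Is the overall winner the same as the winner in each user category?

No

Returning users: Treatment 2/7 = 28.6%, the original 84/220 = 38.2% → the original
Power users: Treatment 100/175 = 57.1%, the original 9/13 = 69.2% → the original
Overall: Treatment 102/182 = 56.0%, the original 93/233 = 39.9% → Treatment
The original wins each user group but Treatment wins overall — the comparison reverses. The original's views skew toward returning users, which has a lower base rate.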